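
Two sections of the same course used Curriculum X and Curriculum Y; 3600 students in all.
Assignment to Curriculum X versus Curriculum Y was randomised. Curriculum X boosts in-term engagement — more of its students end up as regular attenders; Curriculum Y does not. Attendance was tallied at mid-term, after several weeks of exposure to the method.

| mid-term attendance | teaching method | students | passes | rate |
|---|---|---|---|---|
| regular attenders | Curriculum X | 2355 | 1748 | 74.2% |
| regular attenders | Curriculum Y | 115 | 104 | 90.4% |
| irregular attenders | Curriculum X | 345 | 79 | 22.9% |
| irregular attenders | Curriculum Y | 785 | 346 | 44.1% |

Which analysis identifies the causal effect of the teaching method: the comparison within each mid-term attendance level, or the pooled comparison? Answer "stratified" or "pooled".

pooled

The mid-term attendance-specific comparison favours Curriculum Y throughout, but the pooled figures favour Curriculum X. The question is whether to condition on mid-term attendance.
Mid-term attendance is recorded after the teaching method and is itself shifted by it — it sits on the causal path from teaching method to outcome. Conditioning on a mediator would strip out part of the effect we want; the pooled comparison gives the total causal effect.
Pooled: Curriculum X 67.7% vs Curriculum Y 50.0%; Curriculum X is higher overall.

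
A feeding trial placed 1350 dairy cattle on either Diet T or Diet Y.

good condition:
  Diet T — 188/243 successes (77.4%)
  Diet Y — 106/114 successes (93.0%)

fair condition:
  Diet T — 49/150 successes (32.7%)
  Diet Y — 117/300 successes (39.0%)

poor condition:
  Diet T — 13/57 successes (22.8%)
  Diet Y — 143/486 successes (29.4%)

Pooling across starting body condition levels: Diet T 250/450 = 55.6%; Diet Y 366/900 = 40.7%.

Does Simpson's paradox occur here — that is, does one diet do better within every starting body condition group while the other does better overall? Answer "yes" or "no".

yes

Within each starting body condition level (good condition 77.4% vs 93.0%; fair condition 32.7% vs 39.0%; poor condition 22.8% vs 29.4%), Diet Y has the higher rate every time. Pooled: 55.6% vs 40.7% — Diet T has the higher rate overall. The two comparisons disagree.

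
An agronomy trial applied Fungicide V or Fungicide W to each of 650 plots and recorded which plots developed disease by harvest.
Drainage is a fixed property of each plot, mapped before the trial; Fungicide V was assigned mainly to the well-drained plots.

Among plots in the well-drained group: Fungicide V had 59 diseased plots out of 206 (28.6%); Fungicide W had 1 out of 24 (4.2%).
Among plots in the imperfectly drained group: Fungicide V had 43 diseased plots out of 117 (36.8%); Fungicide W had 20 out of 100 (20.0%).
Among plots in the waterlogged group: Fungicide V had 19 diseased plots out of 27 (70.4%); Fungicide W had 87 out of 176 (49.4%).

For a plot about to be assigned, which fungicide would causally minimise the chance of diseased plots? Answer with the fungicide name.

The stratified and pooled comparisons disagree (Fungicide W wins within each field drainage; Fungicide V wins overall), so the answer turns on the causal role of field drainage.
Field drainage satisfies the back-door criterion: it is not a descendant of the fungicide, and it blocks the spurious path from fungicide to outcome. Adjusting for it (i.e., using the within-field drainage rates) gives the causal effect.
Within each level — well-drained: 28.6% vs 4.2%; imperfectly drained: 36.8% vs 20.0%; waterlogged: 70.4% vs 49.4% — Fungicide W is lower every time.

Fungicide W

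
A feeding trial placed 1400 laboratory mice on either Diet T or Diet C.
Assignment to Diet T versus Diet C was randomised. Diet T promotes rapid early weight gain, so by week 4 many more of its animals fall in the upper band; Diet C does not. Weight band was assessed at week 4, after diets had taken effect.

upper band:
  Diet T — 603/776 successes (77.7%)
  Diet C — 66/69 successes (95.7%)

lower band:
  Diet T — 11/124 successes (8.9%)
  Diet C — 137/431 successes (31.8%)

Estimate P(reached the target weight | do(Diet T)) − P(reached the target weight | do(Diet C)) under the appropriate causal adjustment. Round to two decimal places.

+0.28

Within every week-4 weight band level Diet C has the higher rate, yet pooled Diet T does — Simpson's reversal.
Week-4 weight band here is a post-treatment variable shaped by the diet; conditioning on it would introduce bias rather than remove it. The overall comparison is the causal one.
The causal difference is the pooled difference: 0.682 − 0.406 = +0.276.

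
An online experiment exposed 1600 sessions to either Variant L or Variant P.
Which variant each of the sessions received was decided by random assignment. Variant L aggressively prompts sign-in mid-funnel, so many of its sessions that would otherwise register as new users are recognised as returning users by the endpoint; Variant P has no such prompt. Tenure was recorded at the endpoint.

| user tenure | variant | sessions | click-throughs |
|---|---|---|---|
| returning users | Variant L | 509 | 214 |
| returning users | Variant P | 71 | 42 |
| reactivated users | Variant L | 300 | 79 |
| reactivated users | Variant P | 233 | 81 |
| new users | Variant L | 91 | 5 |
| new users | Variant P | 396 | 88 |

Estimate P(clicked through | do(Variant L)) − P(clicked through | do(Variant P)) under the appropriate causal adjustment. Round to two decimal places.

+0.03

User tenure lies on the pathway variant → user tenure → outcome, so adjusting for it blocks the indirect effect. For the total causal effect of variant, use the unadjusted pooled rates.
The causal difference is the pooled difference: 0.331 − 0.301 = +0.030.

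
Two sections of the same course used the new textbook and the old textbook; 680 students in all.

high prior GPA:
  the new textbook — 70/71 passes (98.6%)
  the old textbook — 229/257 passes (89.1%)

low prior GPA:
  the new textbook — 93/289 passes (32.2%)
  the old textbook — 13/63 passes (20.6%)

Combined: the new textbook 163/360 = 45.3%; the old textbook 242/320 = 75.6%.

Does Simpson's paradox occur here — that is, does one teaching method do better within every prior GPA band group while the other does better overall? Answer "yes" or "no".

yes

Within each prior GPA band level (high prior GPA 98.6% vs 89.1%; low prior GPA 32.2% vs 20.6%), the new textbook has the higher rate every time. Pooled: 45.3% vs 75.6% — the old textbook has the higher rate overall. The two comparisons disagree.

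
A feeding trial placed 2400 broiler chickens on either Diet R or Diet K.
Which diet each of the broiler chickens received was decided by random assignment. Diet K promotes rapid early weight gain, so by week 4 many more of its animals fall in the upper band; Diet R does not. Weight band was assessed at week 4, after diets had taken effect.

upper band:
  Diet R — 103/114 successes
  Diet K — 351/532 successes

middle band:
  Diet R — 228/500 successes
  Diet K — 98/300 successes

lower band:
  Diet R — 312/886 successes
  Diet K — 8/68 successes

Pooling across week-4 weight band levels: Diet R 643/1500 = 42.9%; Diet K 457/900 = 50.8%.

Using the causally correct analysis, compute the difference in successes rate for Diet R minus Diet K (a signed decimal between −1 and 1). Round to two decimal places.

-0.08

Diet R is higher inside every week-4 weight band stratum but Diet K is higher in aggregate. Whether to stratify depends on how week-4 weight band relates to the diet.
Week-4 weight band here is a post-treatment variable shaped by the diet; conditioning on it would introduce bias rather than remove it. The overall comparison is the causal one.
The causal difference is the pooled difference: 0.429 − 0.508 = -0.079.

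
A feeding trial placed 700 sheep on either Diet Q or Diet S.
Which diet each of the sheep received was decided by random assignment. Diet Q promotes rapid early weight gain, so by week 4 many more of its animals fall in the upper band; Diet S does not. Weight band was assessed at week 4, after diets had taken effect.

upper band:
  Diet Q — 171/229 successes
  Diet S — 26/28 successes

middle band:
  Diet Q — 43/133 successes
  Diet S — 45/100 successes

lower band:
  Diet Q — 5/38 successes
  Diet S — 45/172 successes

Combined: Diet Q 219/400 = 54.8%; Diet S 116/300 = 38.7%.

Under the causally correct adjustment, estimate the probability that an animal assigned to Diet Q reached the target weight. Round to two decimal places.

0.55

The stratified and pooled comparisons disagree (Diet S wins within each week-4 weight band; Diet Q wins overall), so the answer turns on the causal role of week-4 weight band.
Week-4 weight band is recorded after the diet and is itself shifted by it — it sits on the causal path from diet to outcome. Conditioning on a mediator would strip out part of the effect we want; the pooled comparison gives the total causal effect.
So P(outcome | do(Diet Q)) is just the pooled rate for Diet Q: 219/400 = 0.547.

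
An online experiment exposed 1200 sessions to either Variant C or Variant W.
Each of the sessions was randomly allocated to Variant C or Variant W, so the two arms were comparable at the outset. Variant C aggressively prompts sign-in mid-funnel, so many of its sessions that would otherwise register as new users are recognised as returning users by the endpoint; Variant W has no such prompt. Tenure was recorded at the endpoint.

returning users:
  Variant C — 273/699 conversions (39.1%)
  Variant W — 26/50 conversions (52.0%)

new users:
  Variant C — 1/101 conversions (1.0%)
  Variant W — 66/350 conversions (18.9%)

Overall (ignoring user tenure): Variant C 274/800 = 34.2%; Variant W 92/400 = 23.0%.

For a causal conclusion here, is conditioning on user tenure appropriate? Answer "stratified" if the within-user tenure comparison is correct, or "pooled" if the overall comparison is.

User tenure lies on the pathway variant → user tenure → outcome, so adjusting for it blocks the indirect effect. For the total causal effect of variant, use the unadjusted pooled rates.
Pooled: Variant C 34.2% vs Variant W 23.0%; Variant C is higher overall.

pooled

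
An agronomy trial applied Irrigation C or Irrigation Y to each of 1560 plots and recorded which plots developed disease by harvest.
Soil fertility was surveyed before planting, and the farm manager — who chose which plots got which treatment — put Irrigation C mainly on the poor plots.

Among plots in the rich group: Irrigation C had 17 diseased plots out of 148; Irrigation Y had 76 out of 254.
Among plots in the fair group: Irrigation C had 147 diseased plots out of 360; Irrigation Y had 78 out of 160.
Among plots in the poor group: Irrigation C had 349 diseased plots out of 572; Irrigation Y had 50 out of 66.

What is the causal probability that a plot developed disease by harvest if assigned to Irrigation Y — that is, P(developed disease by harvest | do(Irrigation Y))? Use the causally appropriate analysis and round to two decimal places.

The soil fertility-specific comparison favours Irrigation C throughout, but the pooled figures favour Irrigation Y. The question is whether to condition on soil fertility.
Soil fertility is set before the irrigation has any effect — it is not caused by the irrigation — and it independently drives the outcome. That makes it a confounder, so the causal comparison is within soil fertility levels.
Standardising Irrigation Y to the population soil fertility mix: 0.258·76/254 + 0.333·78/160 + 0.409·50/66 = 0.549.

0.55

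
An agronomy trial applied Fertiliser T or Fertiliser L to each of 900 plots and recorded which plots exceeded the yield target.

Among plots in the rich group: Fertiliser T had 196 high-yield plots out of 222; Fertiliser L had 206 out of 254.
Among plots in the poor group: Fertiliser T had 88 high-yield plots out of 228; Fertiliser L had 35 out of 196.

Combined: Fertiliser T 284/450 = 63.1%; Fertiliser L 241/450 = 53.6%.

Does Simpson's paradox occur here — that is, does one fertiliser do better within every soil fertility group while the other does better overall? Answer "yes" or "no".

Within each soil fertility level (rich 88.3% vs 81.1%; poor 38.6% vs 17.9%), Fertiliser T has the higher rate every time. Pooled: 63.1% vs 53.6% — Fertiliser T has the higher rate overall. They agree.

no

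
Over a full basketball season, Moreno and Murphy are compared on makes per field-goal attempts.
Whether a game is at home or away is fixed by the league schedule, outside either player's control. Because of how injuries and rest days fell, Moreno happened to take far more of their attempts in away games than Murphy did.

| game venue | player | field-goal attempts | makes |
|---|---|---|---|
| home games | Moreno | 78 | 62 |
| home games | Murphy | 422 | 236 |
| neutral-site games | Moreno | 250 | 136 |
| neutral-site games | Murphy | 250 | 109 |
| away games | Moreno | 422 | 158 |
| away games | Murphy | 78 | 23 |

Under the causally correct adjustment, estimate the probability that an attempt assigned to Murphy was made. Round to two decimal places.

0.43

Game venue differs across players for reasons unrelated to any effect of the player itself, and it separately predicts the outcome — a classic confounder. We must compare within game venue levels.
Standardising Murphy to the population game venue mix: 0.333·236/422 + 0.333·109/250 + 0.333·23/78 = 0.430.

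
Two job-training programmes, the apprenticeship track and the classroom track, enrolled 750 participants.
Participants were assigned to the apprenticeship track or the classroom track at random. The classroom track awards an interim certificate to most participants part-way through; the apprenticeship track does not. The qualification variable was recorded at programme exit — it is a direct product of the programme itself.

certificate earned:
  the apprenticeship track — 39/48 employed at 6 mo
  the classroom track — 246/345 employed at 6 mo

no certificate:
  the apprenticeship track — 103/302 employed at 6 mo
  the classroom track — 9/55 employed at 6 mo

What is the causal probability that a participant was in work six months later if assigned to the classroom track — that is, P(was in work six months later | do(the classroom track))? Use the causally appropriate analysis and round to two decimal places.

the apprenticeship track is higher inside every qualification attained during the programme stratum but the classroom track is higher in aggregate. Whether to stratify depends on how qualification attained during the programme relates to the programme.
Because the programme influences qualification attained during the programme, qualification attained during the programme is a post-treatment mediator, not a confounder. Stratifying on it would bias the estimate; the causal effect is the crude pooled difference.
So P(outcome | do(the classroom track)) is just the pooled rate for the classroom track: 255/400 = 0.637.

0.64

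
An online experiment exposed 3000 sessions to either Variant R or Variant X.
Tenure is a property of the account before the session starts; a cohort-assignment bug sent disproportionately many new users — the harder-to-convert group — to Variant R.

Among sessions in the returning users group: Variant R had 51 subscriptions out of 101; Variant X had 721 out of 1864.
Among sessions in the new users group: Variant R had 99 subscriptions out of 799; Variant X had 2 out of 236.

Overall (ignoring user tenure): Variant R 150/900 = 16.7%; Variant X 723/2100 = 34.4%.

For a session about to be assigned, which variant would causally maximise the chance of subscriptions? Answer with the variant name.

Variant R

The user tenure-specific comparison favours Variant R throughout, but the pooled figures favour Variant X. The question is whether to condition on user tenure.
Here user tenure is a common cause — it drives both which variant a case falls under and the outcome. The crude comparison mixes populations; the stratum-specific rates are the causally relevant ones.
Within each level — returning users: 50.5% vs 38.7%; new users: 12.4% vs 0.8% — Variant R is higher every time.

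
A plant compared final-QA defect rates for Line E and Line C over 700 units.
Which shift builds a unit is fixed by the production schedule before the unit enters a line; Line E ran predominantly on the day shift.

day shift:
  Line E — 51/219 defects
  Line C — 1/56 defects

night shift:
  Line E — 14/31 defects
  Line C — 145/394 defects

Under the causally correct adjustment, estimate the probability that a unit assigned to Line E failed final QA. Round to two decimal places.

Within every shift level Line C has the lower rate, yet pooled Line E does — Simpson's reversal.
The imbalance in shift arose from how units were allocated, not from anything the line did; and shift independently affects the outcome. The pooled gap is confounded — condition on shift.
Standardising Line E to the population shift mix: 0.393·51/219 + 0.607·14/31 = 0.366.

0.37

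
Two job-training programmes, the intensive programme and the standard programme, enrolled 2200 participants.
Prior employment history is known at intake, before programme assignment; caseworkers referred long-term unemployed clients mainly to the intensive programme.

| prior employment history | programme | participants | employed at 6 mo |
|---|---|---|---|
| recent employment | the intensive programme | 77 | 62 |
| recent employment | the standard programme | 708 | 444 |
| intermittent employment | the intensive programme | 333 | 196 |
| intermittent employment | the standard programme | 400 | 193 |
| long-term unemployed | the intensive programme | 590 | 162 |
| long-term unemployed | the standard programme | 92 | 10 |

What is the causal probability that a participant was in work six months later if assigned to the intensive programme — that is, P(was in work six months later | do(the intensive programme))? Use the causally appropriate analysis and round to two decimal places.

Here prior employment history is a common cause — it drives both which programme a case falls under and the outcome. The crude comparison mixes populations; the stratum-specific rates are the causally relevant ones.
Standardising the intensive programme to the population prior employment history mix: 0.357·62/77 + 0.333·196/333 + 0.310·162/590 = 0.569.

0.57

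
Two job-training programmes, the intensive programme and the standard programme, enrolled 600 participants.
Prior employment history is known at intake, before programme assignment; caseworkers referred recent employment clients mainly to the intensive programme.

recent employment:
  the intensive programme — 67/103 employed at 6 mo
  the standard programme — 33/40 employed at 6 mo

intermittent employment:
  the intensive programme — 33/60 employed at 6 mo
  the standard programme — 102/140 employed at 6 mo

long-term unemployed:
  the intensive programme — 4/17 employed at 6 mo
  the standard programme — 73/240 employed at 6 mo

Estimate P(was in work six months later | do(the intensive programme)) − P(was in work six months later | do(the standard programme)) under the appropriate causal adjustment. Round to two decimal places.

the standard programme is higher inside every prior employment history stratum but the intensive programme is higher in aggregate. Whether to stratify depends on how prior employment history relates to the programme.
Prior employment history is set before the programme has any effect — it is not caused by the programme — and it independently drives the outcome. That makes it a confounder, so the causal comparison is within prior employment history levels.
Adjusting over the population distribution of prior employment history: 0.238·(0.650−0.825) + 0.333·(0.550−0.729) + 0.428·(0.235−0.304) = -0.131.

-0.13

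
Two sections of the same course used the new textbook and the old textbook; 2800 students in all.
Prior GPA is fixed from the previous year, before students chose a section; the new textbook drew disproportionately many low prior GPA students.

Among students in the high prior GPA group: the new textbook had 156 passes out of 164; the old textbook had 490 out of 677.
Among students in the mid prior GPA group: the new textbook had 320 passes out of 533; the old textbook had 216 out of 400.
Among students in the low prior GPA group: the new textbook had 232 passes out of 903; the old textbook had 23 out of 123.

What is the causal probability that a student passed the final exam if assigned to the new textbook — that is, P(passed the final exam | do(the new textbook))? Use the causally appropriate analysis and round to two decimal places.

0.58

The imbalance in prior GPA band arose from how students were allocated, not from anything the teaching method did; and prior GPA band independently affects the outcome. The pooled gap is confounded — condition on prior GPA band.
Standardising the new textbook to the population prior GPA band mix: 0.300·156/164 + 0.333·320/533 + 0.366·232/903 = 0.580.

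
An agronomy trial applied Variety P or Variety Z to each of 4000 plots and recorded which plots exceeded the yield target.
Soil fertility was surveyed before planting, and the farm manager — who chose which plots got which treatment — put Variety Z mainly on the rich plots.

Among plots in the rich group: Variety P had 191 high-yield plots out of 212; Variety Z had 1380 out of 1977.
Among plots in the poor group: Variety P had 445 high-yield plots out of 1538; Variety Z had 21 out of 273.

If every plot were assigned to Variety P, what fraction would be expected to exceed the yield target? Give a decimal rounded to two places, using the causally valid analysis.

0.62

Variety P is higher inside every soil fertility stratum but Variety Z is higher in aggregate. Whether to stratify depends on how soil fertility relates to the variety.
Nothing the variety does changes soil fertility; the imbalance is an allocation artefact. With soil fertility also predicting the outcome, the pooled figure is confounded, and the within-stratum comparison is the causal one.
Standardising Variety P to the population soil fertility mix: 0.547·191/212 + 0.453·445/1538 = 0.624.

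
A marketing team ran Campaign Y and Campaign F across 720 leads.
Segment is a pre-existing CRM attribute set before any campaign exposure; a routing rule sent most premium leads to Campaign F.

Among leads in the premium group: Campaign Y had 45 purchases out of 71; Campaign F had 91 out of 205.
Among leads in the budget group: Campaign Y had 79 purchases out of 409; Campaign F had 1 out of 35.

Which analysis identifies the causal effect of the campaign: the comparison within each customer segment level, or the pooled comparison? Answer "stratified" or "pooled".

stratified

The stratified and pooled comparisons disagree (Campaign Y wins within each customer segment; Campaign F wins overall), so the answer turns on the causal role of customer segment.
Customer segment satisfies the back-door criterion: it is not a descendant of the campaign, and it blocks the spurious path from campaign to outcome. Adjusting for it (i.e., using the within-customer segment rates) gives the causal effect.
Within each level — premium: 63.4% vs 44.4%; budget: 19.3% vs 2.9% — Campaign Y is higher every time.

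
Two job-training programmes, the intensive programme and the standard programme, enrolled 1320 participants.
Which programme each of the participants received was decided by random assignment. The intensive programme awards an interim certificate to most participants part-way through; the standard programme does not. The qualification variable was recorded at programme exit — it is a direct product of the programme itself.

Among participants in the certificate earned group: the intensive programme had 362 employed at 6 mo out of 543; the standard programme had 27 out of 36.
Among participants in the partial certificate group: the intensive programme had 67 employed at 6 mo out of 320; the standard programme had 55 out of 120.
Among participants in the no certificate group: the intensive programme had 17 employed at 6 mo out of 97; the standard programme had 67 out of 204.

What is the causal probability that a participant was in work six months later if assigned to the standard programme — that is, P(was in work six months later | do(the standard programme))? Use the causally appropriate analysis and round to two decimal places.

The stratified and pooled comparisons disagree (the standard programme wins within each qualification attained during the programme; the intensive programme wins overall), so the answer turns on the causal role of qualification attained during the programme.
Qualification attained during the programme is downstream of the programme. One should not condition on a consequence of treatment, so the overall rates are the right comparison.
So P(outcome | do(the standard programme)) is just the pooled rate for the standard programme: 149/360 = 0.414.

0.41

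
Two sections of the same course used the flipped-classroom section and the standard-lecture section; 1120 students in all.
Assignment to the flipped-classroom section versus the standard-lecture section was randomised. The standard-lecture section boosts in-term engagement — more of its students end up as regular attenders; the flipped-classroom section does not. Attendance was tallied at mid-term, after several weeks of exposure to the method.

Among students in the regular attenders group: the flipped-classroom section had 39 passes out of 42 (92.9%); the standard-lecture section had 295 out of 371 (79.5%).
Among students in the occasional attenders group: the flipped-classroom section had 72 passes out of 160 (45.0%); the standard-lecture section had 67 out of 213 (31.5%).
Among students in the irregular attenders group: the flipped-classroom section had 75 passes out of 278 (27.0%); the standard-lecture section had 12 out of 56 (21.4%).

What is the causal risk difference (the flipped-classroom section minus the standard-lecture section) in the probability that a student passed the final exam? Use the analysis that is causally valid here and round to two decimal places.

-0.20

Mid-term attendance is recorded after the teaching method and is itself shifted by it — it sits on the causal path from teaching method to outcome. Conditioning on a mediator would strip out part of the effect we want; the pooled comparison gives the total causal effect.
The causal difference is the pooled difference: 0.388 − 0.584 = -0.197.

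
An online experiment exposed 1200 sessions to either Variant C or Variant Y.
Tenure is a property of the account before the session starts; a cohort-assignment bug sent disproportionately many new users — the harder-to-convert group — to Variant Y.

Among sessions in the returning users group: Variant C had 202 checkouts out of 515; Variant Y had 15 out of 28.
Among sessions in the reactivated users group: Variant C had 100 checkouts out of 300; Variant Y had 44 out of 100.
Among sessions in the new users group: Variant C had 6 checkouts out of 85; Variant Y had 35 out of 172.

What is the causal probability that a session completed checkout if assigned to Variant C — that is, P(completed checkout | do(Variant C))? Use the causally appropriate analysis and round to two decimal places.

Variant Y is higher inside every user tenure stratum but Variant C is higher in aggregate. Whether to stratify depends on how user tenure relates to the variant.
The imbalance in user tenure arose from how sessions were allocated, not from anything the variant did; and user tenure independently affects the outcome. The pooled gap is confounded — condition on user tenure.
Standardising Variant C to the population user tenure mix: 0.453·202/515 + 0.333·100/300 + 0.214·6/85 = 0.304.

0.30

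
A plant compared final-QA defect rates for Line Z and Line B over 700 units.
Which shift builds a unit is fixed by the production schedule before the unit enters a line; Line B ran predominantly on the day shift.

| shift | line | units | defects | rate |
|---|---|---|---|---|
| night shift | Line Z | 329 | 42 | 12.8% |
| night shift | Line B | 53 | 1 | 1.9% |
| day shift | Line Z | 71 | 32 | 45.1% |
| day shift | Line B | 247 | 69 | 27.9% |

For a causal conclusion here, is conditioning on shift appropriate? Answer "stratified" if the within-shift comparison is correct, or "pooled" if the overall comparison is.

The imbalance in shift arose from how units were allocated, not from anything the line did; and shift independently affects the outcome. The pooled gap is confounded — condition on shift.
Within each level — night shift: 12.8% vs 1.9%; day shift: 45.1% vs 27.9% — Line B is lower every time.

stratified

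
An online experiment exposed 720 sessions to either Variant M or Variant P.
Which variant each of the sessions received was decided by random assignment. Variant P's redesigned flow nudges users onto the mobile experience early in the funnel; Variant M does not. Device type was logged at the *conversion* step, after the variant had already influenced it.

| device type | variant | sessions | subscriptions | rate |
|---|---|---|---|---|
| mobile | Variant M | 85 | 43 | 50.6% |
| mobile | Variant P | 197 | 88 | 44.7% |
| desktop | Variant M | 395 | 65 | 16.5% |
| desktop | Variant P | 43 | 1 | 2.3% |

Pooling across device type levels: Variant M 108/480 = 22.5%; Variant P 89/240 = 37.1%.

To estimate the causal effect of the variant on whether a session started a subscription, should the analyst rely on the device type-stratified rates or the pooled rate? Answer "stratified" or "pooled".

pooled

Device type is downstream of the variant. One should not condition on a consequence of treatment, so the overall rates are the right comparison.
Pooled: Variant M 22.5% vs Variant P 37.1%; Variant P is higher overall.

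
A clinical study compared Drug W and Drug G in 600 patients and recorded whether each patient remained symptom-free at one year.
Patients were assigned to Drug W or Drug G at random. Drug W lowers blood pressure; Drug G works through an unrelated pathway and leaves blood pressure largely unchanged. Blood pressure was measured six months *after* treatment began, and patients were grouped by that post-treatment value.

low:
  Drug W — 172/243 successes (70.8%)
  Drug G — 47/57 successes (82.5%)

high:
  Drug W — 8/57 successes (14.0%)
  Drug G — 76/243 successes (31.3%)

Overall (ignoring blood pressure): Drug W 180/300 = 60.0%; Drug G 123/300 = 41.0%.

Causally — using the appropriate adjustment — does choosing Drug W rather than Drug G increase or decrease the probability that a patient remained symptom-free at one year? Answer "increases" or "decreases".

The distribution of blood pressure is itself part of what the drug does — it is an intermediate outcome. Holding it fixed would remove that part of the effect; the total effect is the pooled difference.
Pooled: Drug W 60.0% vs Drug G 41.0%; Drug W is higher overall.

increases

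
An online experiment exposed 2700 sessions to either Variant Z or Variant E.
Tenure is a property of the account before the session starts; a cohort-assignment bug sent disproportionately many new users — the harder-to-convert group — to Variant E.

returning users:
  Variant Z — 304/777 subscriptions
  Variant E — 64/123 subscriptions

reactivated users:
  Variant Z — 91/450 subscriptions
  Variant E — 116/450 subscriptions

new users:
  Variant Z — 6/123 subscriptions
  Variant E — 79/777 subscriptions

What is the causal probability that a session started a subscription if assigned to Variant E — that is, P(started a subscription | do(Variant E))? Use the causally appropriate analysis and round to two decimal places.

0.29

Variant E is higher inside every user tenure stratum but Variant Z is higher in aggregate. Whether to stratify depends on how user tenure relates to the variant.
User tenure satisfies the back-door criterion: it is not a descendant of the variant, and it blocks the spurious path from variant to outcome. Adjusting for it (i.e., using the within-user tenure rates) gives the causal effect.
Standardising Variant E to the population user tenure mix: 0.333·64/123 + 0.333·116/450 + 0.333·79/777 = 0.293.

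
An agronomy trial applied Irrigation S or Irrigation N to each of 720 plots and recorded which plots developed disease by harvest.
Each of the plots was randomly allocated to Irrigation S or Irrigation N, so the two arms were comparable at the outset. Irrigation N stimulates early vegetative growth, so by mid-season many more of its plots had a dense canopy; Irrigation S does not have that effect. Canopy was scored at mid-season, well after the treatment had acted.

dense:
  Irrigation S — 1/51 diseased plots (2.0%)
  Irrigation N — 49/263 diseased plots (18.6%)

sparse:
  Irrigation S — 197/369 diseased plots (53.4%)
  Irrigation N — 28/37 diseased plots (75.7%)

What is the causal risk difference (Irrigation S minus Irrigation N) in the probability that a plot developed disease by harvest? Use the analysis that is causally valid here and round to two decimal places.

+0.21

Within every mid-season canopy level Irrigation S has the lower rate, yet pooled Irrigation N does — Simpson's reversal.
Mid-season canopy lies on the pathway irrigation → mid-season canopy → outcome, so adjusting for it blocks the indirect effect. For the total causal effect of irrigation, use the unadjusted pooled rates.
The causal difference is the pooled difference: 0.471 − 0.257 = +0.215.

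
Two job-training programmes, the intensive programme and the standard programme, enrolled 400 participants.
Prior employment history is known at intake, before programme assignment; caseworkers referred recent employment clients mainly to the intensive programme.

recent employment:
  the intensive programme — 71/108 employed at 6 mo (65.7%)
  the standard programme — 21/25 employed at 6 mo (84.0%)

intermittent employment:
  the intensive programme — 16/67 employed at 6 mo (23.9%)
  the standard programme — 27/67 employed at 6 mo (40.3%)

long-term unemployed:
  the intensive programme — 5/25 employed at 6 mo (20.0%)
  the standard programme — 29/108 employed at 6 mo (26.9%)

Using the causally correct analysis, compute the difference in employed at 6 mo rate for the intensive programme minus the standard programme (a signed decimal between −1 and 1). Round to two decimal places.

Prior employment history differs across programmes for reasons unrelated to any effect of the programme itself, and it separately predicts the outcome — a classic confounder. We must compare within prior employment history levels.
Adjusting over the population distribution of prior employment history: 0.333·(0.657−0.840) + 0.335·(0.239−0.403) + 0.333·(0.200−0.269) = -0.138.

-0.14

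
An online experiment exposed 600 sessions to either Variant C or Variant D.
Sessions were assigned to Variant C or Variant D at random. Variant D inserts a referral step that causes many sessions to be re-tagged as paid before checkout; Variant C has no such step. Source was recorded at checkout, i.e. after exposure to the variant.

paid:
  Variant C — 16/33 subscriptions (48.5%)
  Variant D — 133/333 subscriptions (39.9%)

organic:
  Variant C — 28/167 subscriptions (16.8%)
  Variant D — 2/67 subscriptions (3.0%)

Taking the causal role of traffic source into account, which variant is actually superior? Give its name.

Stratifying would compare variants among sessions the variants themselves sorted into traffic source groups — a form of selection on an intermediate. The unconditioned pooled rates give the total causal effect.
Pooled: Variant C 22.0% vs Variant D 33.8%; Variant D is higher overall.

Variant D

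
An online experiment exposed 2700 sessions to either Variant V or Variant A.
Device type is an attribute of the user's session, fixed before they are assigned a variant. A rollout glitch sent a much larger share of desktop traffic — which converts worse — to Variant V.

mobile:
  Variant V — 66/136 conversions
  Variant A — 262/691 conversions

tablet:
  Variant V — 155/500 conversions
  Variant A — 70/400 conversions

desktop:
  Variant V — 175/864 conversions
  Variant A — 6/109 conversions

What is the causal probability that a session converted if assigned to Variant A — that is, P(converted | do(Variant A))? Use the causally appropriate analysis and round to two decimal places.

0.19

The device type-specific comparison favours Variant V throughout, but the pooled figures favour Variant A. The question is whether to condition on device type.
Device type is set before the variant has any effect — it is not caused by the variant — and it independently drives the outcome. That makes it a confounder, so the causal comparison is within device type levels.
Standardising Variant A to the population device type mix: 0.306·262/691 + 0.333·70/400 + 0.360·6/109 = 0.194.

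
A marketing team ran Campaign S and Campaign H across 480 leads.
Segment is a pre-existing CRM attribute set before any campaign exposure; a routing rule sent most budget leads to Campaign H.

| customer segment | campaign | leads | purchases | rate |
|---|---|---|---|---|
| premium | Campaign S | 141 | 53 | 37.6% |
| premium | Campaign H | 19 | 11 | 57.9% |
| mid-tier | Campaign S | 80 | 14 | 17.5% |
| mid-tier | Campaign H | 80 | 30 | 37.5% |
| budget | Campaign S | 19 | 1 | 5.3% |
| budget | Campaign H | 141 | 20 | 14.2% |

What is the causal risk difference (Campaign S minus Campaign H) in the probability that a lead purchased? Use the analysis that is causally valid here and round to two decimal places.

-0.16

The stratified and pooled comparisons disagree (Campaign H wins within each customer segment; Campaign S wins overall), so the answer turns on the causal role of customer segment.
Customer segment satisfies the back-door criterion: it is not a descendant of the campaign, and it blocks the spurious path from campaign to outcome. Adjusting for it (i.e., using the within-customer segment rates) gives the causal effect.
Adjusting over the population distribution of customer segment: 0.333·(0.376−0.579) + 0.333·(0.175−0.375) + 0.333·(0.053−0.142) = -0.164.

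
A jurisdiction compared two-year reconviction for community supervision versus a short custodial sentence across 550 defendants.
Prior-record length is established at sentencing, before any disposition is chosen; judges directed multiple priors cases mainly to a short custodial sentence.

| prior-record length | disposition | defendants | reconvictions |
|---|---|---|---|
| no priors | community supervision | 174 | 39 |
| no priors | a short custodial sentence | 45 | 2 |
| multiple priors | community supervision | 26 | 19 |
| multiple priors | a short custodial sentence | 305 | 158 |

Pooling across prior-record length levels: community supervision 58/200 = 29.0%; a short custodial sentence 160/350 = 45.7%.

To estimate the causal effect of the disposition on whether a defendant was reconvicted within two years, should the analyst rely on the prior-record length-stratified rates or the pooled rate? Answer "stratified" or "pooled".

Nothing the disposition does changes prior-record length; the imbalance is an allocation artefact. With prior-record length also predicting the outcome, the pooled figure is confounded, and the within-stratum comparison is the causal one.
Within each level — no priors: 22.4% vs 4.4%; multiple priors: 73.1% vs 51.8% — a short custodial sentence is lower every time.

stratified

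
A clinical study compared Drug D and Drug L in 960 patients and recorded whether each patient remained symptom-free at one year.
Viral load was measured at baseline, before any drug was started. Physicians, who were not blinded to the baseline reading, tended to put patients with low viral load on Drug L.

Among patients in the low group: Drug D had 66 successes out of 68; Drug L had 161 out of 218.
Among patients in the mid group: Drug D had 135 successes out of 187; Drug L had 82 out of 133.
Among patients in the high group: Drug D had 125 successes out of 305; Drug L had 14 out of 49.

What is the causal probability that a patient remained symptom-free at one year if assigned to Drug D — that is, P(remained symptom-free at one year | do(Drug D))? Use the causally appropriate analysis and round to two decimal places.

Drug D is higher inside every viral load stratum but Drug L is higher in aggregate. Whether to stratify depends on how viral load relates to the drug.
Here viral load is a common cause — it drives both which drug a case falls under and the outcome. The crude comparison mixes populations; the stratum-specific rates are the causally relevant ones.
Standardising Drug D to the population viral load mix: 0.298·66/68 + 0.333·135/187 + 0.369·125/305 = 0.681.

0.68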